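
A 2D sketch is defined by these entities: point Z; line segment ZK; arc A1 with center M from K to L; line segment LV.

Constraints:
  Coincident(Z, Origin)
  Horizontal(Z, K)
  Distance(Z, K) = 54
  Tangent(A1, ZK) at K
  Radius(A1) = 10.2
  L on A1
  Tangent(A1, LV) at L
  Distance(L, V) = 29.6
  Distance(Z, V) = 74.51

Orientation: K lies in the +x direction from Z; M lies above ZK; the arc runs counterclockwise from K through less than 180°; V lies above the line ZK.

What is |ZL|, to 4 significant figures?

65.08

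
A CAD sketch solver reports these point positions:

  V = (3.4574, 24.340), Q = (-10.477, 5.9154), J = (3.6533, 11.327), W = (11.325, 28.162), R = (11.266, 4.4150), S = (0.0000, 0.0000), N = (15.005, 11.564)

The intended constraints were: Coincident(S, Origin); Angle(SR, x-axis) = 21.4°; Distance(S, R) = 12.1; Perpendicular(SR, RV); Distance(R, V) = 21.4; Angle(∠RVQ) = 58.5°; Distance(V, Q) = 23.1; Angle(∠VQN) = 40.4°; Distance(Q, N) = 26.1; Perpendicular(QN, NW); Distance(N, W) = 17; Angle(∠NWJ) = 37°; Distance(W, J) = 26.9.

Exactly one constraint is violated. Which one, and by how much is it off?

Distance(W, J) = 26.9 — off by 8.40.

S = (0.00, 0.00) ✓; SR at 21.40° ✓; |SR| = 12.10 ✓; ∠(SR, RV) = 90.00° ✓; |RV| = 21.40 ✓; ∠RVQ = 58.50° ✓; |VQ| = 23.10 ✓; ∠VQN = 40.40° ✓; |QN| = 26.10 ✓; ∠(QN, NW) = 90.00° ✓; |NW| = 17.00 ✓; ∠NWJ = 37.00° ✓; |WJ| = 18.50 ✗.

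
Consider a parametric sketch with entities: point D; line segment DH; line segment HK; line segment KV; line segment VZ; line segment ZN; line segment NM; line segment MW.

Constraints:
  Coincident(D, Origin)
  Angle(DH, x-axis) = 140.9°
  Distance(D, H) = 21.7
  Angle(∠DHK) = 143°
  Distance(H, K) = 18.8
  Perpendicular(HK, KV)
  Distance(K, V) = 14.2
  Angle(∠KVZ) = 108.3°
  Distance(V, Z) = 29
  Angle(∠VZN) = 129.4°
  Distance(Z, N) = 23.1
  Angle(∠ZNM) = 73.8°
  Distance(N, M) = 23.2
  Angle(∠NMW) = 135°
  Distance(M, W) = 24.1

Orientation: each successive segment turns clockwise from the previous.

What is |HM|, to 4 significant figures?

11.74

D is at the origin; DH runs at 140.9° with length 21.7, so H = (-16.84, 13.69). ∠DHK = 143.0° gives HK at 103.9° from the x-axis; with |HK| = 18.8, K = (-21.36, 31.94). The perpendicularity gives KV at right angles to HK, so KV runs at 13.90°; with |KV| = 14.2, V = (-7.572, 35.35). ∠KVZ = 108.3° gives VZ at -57.80° from the x-axis; with |VZ| = 29.0, Z = (7.881, 10.81). ∠VZN = 129.4° gives ZN at -108.4° from the x-axis; with |ZN| = 23.1, N = (0.5896, -11.11). ∠ZNM = 73.8° gives NM at 145.4° from the x-axis; with |NM| = 23.2, M = (-18.51, 2.062). Then |HM| = |M − H| = 11.74.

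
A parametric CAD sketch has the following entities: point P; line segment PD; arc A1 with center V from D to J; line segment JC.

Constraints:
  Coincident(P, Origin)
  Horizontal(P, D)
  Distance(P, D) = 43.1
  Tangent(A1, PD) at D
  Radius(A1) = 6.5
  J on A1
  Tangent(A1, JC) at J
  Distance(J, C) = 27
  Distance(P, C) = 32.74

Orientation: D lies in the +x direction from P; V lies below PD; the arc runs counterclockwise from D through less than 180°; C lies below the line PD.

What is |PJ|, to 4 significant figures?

37.96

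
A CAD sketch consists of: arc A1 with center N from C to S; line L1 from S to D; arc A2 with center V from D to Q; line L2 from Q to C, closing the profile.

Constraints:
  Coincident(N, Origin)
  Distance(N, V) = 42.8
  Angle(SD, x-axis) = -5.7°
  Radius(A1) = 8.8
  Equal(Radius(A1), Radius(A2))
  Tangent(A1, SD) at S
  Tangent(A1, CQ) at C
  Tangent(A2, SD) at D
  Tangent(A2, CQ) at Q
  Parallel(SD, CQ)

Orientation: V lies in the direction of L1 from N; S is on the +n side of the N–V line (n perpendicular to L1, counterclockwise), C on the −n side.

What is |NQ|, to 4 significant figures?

43.70

The slot axis is L1's direction at -5.7°, so u = (cos -5.7°, sin -5.7°) = (0.9951, -0.09932) and n = (−sin -5.7°, cos -5.7°) = (0.09932, 0.9951). N is at the origin and V lies 42.8 along u from N, so V = 42.8·u = (42.59, -4.251). Tangency of A1 to both parallel lines with radius 8.8 puts S and C at N ± 8.8·n: S = (0.8740, 8.756), C = (-0.8740, -8.756). Equal radii place D and Q the same way about V: D = V + 8.8·n = (43.46, 4.506), Q = V − 8.8·n = (41.71, -13.01). Then |NQ| = |Q − N| = 43.70.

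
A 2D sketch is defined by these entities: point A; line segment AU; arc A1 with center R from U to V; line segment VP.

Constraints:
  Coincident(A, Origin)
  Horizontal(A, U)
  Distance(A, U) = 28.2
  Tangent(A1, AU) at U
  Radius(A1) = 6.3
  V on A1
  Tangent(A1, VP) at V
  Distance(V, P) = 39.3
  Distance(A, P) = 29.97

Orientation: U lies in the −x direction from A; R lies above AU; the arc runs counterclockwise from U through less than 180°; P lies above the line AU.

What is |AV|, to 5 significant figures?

23.808

Checks: |RV| = 6.300 ✓; ∠(RV, VP) = 90.00° ✓; |VP| = 39.30 ✓; |AP| = 29.97 ✓.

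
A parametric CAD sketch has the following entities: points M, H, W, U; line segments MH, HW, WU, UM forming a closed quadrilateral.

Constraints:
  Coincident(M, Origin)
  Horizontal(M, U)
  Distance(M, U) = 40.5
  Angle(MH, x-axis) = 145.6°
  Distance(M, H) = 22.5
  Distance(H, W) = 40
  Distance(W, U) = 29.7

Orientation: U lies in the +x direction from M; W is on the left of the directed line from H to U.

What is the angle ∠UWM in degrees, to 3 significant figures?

85.7°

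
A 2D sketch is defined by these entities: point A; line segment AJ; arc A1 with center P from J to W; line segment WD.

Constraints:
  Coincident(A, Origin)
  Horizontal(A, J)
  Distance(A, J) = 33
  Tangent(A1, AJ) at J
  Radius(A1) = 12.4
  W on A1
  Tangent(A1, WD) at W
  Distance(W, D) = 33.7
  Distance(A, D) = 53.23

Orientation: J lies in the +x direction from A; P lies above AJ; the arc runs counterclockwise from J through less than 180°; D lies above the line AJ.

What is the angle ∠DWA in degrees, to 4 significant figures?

80.10°

Checks: |AJ| = 33.00 ✓; |PW| = 12.40 ✓; ∠(PW, WD) = 90.00° ✓; |WD| = 33.70 ✓; |AD| = 53.23 ✓.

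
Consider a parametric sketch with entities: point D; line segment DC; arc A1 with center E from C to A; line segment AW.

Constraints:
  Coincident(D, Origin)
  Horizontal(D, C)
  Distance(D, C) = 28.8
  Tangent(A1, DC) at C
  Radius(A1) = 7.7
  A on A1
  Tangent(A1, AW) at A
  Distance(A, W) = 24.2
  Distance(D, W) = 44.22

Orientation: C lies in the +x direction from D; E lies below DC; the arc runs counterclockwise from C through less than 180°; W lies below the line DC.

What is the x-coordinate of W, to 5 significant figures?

29.334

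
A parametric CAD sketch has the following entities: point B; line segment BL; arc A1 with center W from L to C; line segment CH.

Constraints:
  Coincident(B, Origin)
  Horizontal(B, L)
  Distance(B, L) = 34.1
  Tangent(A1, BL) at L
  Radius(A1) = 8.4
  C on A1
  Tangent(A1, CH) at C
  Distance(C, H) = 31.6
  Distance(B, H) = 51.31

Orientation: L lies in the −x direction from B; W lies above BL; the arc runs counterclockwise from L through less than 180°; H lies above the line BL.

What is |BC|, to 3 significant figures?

27.6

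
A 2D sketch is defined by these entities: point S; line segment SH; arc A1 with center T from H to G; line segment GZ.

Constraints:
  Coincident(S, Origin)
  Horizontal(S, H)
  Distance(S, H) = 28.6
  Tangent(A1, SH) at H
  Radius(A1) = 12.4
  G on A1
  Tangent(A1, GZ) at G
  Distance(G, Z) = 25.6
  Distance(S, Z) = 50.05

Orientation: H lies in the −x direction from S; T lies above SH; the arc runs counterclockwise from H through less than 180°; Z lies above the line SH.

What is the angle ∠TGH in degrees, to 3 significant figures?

31.7°

S is at the origin; SH is horizontal with |SH| = 28.6 and H on the −x side, so H = (-28.6, 0.00). The tangent condition forces TH to be normal to SH, so T = H + (0, 12.4) = (-28.6, 12.4). Since TG ⟂ GZ (tangency), |TZ| = √(12.4² + 25.6²) = 28.4 regardless of where G sits on A1. So Z lies on both circle(S, 50.05) and circle(T, 28.4); the above-SH intersection is Z = (-28.9, 40.8). G is the foot of the tangent from Z: G = (-17.5, 17.9).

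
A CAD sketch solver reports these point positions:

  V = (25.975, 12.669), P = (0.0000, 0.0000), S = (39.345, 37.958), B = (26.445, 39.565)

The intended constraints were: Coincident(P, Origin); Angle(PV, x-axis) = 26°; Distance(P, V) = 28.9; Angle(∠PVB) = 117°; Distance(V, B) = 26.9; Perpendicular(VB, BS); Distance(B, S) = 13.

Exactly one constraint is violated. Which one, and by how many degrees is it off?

Perpendicular(VB, BS) — off by 6.10°.

P = (0.00, 0.00) ✓; PV at 26.00° ✓; |PV| = 28.90 ✓; ∠PVB = 117.0° ✓; |VB| = 26.90 ✓; ∠(VB, BS) = 96.10° ✗; |BS| = 13.00 ✓.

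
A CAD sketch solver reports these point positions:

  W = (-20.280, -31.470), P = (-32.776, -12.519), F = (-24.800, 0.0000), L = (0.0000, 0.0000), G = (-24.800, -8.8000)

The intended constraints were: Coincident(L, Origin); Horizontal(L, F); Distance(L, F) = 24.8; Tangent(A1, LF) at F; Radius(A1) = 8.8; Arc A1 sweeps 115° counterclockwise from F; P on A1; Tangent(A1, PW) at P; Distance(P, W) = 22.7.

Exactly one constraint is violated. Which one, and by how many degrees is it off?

Tangent(A1, PW) at P — off by 8.40°.

L = (0.00, 0.00) ✓; L.y = 0.00, F.y = 0.00 ✓; |LF| = 24.80 ✓; ∠(GF, FL) = 90.00° ✓; |GF| = 8.800 ✓; bearing(G→P) − bearing(G→F) = 115.0° ✓; |GP| = 8.800 ✓; ∠(GP, PW) = 81.60° ✗; |PW| = 22.70 ✓.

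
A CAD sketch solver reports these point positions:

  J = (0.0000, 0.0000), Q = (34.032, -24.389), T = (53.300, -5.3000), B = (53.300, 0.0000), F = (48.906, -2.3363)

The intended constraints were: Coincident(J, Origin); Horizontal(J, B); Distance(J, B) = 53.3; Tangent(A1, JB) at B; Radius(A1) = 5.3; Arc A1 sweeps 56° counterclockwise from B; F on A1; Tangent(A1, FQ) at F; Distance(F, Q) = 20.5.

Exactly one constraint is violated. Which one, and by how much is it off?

Distance(F, Q) = 20.5 — off by 6.10.

J = (0.00, 0.00) ✓; J.y = 0.00, B.y = 0.00 ✓; |JB| = 53.30 ✓; ∠(TB, BJ) = 90.00° ✓; |TB| = 5.300 ✓; bearing(T→F) − bearing(T→B) = 56.00° ✓; |TF| = 5.300 ✓; ∠(TF, FQ) = 90.00° ✓; |FQ| = 26.60 ✗.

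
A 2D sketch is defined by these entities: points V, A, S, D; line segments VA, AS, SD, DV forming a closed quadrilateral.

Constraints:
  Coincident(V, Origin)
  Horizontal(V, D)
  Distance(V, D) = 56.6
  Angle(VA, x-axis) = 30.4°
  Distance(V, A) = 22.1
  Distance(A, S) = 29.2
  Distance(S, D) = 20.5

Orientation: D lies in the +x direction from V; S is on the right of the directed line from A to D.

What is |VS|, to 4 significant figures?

40.20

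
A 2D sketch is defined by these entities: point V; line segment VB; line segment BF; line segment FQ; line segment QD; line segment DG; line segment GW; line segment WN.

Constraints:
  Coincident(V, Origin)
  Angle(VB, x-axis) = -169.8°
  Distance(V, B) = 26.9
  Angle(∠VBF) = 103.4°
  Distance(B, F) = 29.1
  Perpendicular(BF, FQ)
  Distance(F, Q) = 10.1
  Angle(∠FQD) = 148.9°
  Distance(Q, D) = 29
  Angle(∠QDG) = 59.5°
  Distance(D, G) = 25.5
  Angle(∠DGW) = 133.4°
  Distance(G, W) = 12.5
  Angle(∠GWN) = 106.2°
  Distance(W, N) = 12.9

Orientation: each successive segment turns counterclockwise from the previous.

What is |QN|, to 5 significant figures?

13.702

∠DGW = 133.4° gives GW at -165.00° from the x-axis; with |GW| = 12.5, W = (-26.179, -10.686). ∠GWN = 106.2° gives WN at -91.200° from the x-axis; with |WN| = 12.9, N = (-26.449, -23.583). Then |QN| = |N − Q| = 13.702.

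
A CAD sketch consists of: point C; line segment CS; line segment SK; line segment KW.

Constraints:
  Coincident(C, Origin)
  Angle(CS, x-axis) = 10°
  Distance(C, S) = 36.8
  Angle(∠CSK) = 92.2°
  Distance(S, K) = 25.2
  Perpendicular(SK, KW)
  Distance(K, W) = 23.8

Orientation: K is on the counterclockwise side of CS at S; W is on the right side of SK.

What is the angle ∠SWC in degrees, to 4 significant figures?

22.92°

C is at the origin; CS runs at 10.0° with length 36.8, so S = 36.8·(cos 10.0°, sin 10.0°) = (36.24, 6.390). ∠CSK = 92.2°, so SK runs at 10.0° + (180° − 92.2°) = 97.80° from the x-axis; with |SK| = 25.2, K = S + 25.2·(cos 97.80°, sin 97.80°) = (32.82, 31.36). SK ⟂ KW; with |KW| = 23.8 on the right of SK, W = K + 23.8·(0.9907, 0.1357) = (56.40, 34.59). Then cos ∠SWC = WS·WC / (|WS||WC|), giving 22.92°.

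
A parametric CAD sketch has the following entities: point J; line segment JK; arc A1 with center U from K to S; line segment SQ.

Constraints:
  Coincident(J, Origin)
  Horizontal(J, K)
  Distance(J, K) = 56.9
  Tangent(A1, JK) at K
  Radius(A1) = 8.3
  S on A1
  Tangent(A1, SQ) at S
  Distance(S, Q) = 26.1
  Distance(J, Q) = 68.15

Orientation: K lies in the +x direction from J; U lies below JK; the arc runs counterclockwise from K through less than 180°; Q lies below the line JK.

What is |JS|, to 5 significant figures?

50.356

J is at the origin; J and K share the same y with |JK| = 56.9 and K on the +x side, so K = (56.900, 0.0000). The tangent condition forces UK to be normal to JK, so U = K + (0, -8.3) = (56.900, -8.3000). Since US ⟂ SQ (tangency), |UQ| = √(8.3² + 26.1²) = 27.388 regardless of where S sits on A1. So Q lies on both circle(J, 68.15) and circle(U, 27.388); the below-JK intersection is Q = (58.074, -35.663). S is the foot of the tangent from Q: S = (49.105, -11.152).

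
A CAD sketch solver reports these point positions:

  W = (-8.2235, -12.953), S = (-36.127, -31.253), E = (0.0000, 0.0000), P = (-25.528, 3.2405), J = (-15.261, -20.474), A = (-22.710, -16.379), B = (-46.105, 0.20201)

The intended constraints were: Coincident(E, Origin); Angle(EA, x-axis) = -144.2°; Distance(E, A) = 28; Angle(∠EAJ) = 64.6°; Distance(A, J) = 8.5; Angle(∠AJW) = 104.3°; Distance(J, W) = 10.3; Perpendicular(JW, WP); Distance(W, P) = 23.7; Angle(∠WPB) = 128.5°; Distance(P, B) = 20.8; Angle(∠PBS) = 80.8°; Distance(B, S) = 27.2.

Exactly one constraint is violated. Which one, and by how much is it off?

Distance(B, S) = 27.2 — off by 5.80.

E = (0.00, 0.00) ✓; EA at -144.2° ✓; |EA| = 28.00 ✓; ∠EAJ = 64.60° ✓; |AJ| = 8.500 ✓; ∠AJW = 104.3° ✓; |JW| = 10.30 ✓; ∠(JW, WP) = 90.00° ✓; |WP| = 23.70 ✓; ∠WPB = 128.5° ✓; |PB| = 20.80 ✓; ∠PBS = 80.80° ✓; |BS| = 33.00 ✗.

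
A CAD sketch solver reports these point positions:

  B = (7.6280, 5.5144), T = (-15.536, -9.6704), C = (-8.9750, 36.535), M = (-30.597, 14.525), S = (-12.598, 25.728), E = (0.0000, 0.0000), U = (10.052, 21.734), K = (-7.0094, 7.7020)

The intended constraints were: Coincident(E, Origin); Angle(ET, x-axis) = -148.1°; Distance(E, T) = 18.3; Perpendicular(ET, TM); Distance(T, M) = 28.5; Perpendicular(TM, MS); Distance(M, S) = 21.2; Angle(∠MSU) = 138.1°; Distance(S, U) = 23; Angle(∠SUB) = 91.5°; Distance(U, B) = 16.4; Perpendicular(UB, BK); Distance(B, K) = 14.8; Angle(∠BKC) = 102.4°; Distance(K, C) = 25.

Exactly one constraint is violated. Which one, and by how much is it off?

Distance(K, C) = 25 — off by 3.90.

E = (0.00, 0.00) ✓; ET at -148.1° ✓; |ET| = 18.30 ✓; ∠(ET, TM) = 90.00° ✓; |TM| = 28.50 ✓; ∠(TM, MS) = 90.00° ✓; |MS| = 21.20 ✓; ∠MSU = 138.1° ✓; |SU| = 23.00 ✓; ∠SUB = 91.50° ✓; |UB| = 16.40 ✓; ∠(UB, BK) = 90.00° ✓; |BK| = 14.80 ✓; ∠BKC = 102.4° ✓; |KC| = 28.90 ✗.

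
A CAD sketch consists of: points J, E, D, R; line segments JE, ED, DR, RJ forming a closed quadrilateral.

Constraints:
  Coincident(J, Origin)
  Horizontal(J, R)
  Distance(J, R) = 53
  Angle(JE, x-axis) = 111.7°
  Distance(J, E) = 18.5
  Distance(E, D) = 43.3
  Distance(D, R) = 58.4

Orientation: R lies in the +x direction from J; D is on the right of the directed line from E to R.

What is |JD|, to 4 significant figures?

25.50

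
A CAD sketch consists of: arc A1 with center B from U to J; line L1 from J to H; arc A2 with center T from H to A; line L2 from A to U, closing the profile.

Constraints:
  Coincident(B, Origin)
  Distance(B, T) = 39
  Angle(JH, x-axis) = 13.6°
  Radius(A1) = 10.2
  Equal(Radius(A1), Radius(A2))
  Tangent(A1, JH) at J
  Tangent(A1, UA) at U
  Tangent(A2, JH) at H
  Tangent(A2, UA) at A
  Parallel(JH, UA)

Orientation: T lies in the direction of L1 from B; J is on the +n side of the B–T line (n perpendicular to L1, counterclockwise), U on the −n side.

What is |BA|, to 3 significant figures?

40.3

The slot axis is L1's direction at 13.6°, so u = (cos 13.6°, sin 13.6°) = (0.972, 0.235) and n = (−sin 13.6°, cos 13.6°) = (-0.235, 0.972). B is at the origin and T lies 39.0 along u from B, so T = 39.0·u = (37.9, 9.17). Tangency of A1 to both parallel lines with radius 10.2 puts J and U at B ± 10.2·n: J = (-2.40, 9.91), U = (2.40, -9.91). Equal radii place H and A the same way about T: H = T + 10.2·n = (35.5, 19.1), A = T − 10.2·n = (40.3, -0.743). Then |BA| = |A − B| = 40.3.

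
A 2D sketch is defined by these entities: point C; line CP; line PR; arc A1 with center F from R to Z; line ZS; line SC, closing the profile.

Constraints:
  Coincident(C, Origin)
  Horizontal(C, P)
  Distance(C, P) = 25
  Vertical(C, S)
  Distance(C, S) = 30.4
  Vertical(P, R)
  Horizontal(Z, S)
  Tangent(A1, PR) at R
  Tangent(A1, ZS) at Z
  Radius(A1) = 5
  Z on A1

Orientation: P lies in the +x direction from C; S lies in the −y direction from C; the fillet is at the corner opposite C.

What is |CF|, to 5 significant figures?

32.329

C is at the origin; CP is horizontal with |CP| = 25.0 and P on the +x side, so P = (25.000, 0.0000). CS is vertical with |CS| = 30.4 and S on the −y side, so S = (0.0000, -30.400). The virtual corner opposite C is at (25.000, -30.400). Tangency of A1 to PR means the radius FR is perpendicular to PR and A1 meets ZS tangentially, so FZ is at right angles to ZS, with radius 5.0, so the center F sits 5.0 in from both sides at F = (20.000, -25.400). Then |CF| = |F − C| = 32.329.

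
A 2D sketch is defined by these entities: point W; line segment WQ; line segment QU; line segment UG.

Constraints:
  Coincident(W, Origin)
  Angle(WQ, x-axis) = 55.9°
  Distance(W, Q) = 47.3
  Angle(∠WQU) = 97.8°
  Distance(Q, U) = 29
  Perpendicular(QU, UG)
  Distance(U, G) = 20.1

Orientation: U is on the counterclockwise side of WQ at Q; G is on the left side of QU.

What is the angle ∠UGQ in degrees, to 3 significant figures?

55.3°

W is at the origin; WQ runs at 55.9° with length 47.3, so Q = 47.3·(cos 55.9°, sin 55.9°) = (26.5, 39.2). ∠WQU = 97.8°, so QU runs at 55.9° + (180° − 97.8°) = 138° from the x-axis; with |QU| = 29.0, U = Q + 29.0·(cos 138°, sin 138°) = (4.93, 58.5). QU ⟂ UG; with |UG| = 20.1 on the left of QU, G = U + 20.1·(-0.668, -0.744) = (-8.49, 43.6). Then cos ∠UGQ = GU·GQ / (|GU||GQ|), giving 55.3°.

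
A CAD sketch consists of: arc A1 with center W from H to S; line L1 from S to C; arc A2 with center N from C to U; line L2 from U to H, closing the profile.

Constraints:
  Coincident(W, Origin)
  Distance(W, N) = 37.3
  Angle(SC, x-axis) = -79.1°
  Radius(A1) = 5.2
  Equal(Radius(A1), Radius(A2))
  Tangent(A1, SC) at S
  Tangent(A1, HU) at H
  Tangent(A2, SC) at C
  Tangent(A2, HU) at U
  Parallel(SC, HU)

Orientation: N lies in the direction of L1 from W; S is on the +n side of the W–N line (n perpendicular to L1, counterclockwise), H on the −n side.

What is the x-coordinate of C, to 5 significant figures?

12.159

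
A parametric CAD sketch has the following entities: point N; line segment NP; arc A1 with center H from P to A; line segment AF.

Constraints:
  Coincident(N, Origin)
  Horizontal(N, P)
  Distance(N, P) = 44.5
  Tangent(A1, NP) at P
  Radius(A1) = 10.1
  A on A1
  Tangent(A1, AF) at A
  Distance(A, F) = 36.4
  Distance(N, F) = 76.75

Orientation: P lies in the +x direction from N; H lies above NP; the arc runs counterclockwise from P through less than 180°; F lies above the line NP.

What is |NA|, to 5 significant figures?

54.743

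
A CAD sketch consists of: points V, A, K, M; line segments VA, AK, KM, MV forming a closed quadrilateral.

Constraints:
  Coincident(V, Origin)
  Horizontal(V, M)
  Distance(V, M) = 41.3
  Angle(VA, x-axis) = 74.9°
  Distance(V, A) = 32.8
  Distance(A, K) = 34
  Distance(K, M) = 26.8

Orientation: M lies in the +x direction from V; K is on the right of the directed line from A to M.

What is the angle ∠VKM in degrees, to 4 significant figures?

169.1°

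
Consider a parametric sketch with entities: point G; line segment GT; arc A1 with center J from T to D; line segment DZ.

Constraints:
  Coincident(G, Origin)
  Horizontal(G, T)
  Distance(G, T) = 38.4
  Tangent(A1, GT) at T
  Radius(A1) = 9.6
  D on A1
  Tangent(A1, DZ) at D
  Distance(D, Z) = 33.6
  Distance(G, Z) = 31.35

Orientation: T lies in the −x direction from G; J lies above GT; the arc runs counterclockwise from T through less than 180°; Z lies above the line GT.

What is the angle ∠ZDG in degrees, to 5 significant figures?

57.787°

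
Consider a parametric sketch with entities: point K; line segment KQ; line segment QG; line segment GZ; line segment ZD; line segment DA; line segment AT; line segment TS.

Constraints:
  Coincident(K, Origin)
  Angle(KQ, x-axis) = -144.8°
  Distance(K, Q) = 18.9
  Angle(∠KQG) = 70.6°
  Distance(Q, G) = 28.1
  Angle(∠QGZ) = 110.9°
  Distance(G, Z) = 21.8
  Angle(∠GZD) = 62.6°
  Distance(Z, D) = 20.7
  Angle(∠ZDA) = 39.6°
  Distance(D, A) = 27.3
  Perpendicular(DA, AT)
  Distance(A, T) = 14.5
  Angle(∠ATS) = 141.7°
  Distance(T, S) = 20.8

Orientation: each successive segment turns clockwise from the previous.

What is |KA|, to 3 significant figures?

35.1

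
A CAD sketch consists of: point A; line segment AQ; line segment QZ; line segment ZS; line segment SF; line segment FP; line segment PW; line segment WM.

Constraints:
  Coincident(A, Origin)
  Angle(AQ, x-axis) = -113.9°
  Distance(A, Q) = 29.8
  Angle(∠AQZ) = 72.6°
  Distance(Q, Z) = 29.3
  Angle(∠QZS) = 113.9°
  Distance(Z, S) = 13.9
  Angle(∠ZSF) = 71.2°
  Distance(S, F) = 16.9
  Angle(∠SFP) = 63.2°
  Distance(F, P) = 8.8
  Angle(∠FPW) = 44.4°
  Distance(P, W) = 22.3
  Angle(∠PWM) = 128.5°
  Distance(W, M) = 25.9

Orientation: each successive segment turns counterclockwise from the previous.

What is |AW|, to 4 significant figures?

21.13

∠SFP = 63.2° gives FP at -74.80° from the x-axis; with |FP| = 8.8, P = (9.825, -23.67). ∠FPW = 44.4° gives PW at 60.80° from the x-axis; with |PW| = 22.3, W = (20.70, -4.200). Then |AW| = |W − A| = 21.13.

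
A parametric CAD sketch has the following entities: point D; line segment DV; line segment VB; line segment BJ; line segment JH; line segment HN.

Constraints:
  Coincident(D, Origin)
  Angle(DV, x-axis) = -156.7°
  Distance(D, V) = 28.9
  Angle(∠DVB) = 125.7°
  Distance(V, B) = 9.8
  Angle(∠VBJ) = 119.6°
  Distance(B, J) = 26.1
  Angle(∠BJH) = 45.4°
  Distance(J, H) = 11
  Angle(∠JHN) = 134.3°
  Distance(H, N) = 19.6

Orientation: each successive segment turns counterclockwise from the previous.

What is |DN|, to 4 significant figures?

28.34

D is at the origin; DV runs at -156.7° with length 28.9, so V = (-26.54, -11.43). ∠DVB = 125.7° gives VB at -102.4° from the x-axis; with |VB| = 9.8, B = (-28.65, -21.00). ∠VBJ = 119.6° gives BJ at -42.00° from the x-axis; with |BJ| = 26.1, J = (-9.251, -38.47). ∠BJH = 45.4° gives JH at 92.60° from the x-axis; with |JH| = 11.0, H = (-9.750, -27.48). ∠JHN = 134.3° gives HN at 138.3° from the x-axis; with |HN| = 19.6, N = (-24.38, -14.44). Then |DN| = |N − D| = 28.34.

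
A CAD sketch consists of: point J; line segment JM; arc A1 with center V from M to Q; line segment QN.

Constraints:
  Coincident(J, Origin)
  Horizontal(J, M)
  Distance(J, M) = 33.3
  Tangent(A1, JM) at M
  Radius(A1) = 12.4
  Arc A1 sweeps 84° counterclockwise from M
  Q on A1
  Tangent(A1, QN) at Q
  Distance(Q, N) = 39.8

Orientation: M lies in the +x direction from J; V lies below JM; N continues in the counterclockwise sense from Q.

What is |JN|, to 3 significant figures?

53.4

On A1, M sits at bearing 90° from V; an 84° counterclockwise sweep puts Q at bearing 174°, so Q = V + 12.4·(cos 174°, sin 174°) = (21.0, -11.1). A1 meets QN tangentially, so VQ is at right angles to QN, so QN runs along (−sin 174°, cos 174°); with |QN| = 39.8, N = (16.8, -50.7). Then |JN| = |N − J| = 53.4.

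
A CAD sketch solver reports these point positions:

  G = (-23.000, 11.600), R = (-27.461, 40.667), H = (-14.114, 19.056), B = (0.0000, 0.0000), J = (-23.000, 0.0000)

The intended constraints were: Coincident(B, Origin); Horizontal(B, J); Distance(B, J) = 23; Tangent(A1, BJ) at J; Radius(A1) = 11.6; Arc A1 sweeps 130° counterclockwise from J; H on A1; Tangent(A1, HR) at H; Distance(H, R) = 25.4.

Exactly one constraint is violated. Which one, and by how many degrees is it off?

Tangent(A1, HR) at H — off by 8.30°.

B = (0.00, 0.00) ✓; B.y = 0.00, J.y = 0.00 ✓; |BJ| = 23.00 ✓; ∠(GJ, JB) = 90.00° ✓; |GJ| = 11.60 ✓; bearing(G→H) − bearing(G→J) = 130.0° ✓; |GH| = 11.60 ✓; ∠(GH, HR) = 98.30° ✗; |HR| = 25.40 ✓.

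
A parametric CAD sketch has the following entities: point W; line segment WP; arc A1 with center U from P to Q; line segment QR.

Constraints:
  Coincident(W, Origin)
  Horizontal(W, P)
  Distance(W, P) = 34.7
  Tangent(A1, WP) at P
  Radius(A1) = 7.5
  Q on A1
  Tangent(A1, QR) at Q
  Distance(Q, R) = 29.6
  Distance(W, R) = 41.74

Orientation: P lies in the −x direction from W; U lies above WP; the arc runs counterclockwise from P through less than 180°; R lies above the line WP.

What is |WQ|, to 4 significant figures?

28.01

Checks: |UP| = 7.500 ✓; |UQ| = 7.500 ✓; ∠(UQ, QR) = 90.00° ✓; |QR| = 29.60 ✓; |WR| = 41.74 ✓.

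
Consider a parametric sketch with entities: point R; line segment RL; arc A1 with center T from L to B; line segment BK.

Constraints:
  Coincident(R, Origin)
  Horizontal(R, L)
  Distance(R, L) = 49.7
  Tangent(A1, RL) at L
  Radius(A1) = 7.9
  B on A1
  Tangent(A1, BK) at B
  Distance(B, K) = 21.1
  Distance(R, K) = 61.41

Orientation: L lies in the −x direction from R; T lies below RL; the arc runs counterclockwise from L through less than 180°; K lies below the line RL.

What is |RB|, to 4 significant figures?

58.22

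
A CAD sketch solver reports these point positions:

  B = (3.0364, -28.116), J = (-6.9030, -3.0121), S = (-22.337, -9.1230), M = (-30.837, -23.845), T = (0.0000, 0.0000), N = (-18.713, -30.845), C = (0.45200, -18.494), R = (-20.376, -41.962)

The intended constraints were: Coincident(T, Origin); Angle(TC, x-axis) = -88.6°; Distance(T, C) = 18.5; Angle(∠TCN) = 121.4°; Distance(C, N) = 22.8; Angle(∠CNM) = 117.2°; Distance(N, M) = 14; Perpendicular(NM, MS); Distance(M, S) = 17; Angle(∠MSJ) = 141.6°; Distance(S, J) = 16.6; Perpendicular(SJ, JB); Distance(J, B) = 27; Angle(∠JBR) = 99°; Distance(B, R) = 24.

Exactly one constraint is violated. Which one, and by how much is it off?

Distance(B, R) = 24 — off by 3.20.

T = (0.00, 0.00) ✓; TC at -88.60° ✓; |TC| = 18.50 ✓; ∠TCN = 121.4° ✓; |CN| = 22.80 ✓; ∠CNM = 117.2° ✓; |NM| = 14.00 ✓; ∠(NM, MS) = 90.00° ✓; |MS| = 17.00 ✓; ∠MSJ = 141.6° ✓; |SJ| = 16.60 ✓; ∠(SJ, JB) = 90.00° ✓; |JB| = 27.00 ✓; ∠JBR = 99.00° ✓; |BR| = 27.20 ✗.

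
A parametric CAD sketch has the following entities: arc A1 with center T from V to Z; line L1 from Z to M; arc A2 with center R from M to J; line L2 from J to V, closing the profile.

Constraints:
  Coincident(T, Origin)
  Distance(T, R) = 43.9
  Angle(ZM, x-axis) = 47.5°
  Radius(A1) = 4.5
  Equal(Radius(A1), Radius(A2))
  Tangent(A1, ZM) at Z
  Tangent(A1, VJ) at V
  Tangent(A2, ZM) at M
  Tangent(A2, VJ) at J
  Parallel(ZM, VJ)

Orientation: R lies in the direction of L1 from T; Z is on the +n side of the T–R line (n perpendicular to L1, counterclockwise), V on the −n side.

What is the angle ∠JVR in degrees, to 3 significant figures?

5.85°

The slot axis is L1's direction at 47.5°, so u = (cos 47.5°, sin 47.5°) = (0.676, 0.737) and n = (−sin 47.5°, cos 47.5°) = (-0.737, 0.676). T is at the origin and R lies 43.9 along u from T, so R = 43.9·u = (29.7, 32.4). Tangency of A1 to both parallel lines with radius 4.5 puts Z and V at T ± 4.5·n: Z = (-3.32, 3.04), V = (3.32, -3.04). Equal radii place M and J the same way about R: M = R + 4.5·n = (26.3, 35.4), J = R − 4.5·n = (33.0, 29.3). Then cos ∠JVR = VJ·VR / (|VJ||VR|), giving 5.85°.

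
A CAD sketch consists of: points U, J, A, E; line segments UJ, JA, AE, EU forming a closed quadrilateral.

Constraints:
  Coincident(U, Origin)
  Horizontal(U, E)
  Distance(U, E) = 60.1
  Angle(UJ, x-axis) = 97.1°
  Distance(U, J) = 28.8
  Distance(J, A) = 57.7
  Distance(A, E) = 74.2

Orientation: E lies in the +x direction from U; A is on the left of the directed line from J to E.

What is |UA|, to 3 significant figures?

79.1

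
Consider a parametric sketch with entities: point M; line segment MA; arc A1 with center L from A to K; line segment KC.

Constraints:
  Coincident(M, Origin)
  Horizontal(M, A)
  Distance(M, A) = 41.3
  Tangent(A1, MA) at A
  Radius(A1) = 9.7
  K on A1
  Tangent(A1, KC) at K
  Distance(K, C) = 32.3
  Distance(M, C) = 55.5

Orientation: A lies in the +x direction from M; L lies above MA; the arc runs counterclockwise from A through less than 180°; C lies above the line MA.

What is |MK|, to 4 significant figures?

51.89

M is at the origin; MA is horizontal with |MA| = 41.3 and A on the +x side, so A = (41.30, 0.000). Since A1 is tangent to MA there, LA ⟂ MA, so L = A + (0, 9.7) = (41.30, 9.700). Since LK ⟂ KC (tangency), |LC| = √(9.7² + 32.3²) = 33.73 regardless of where K sits on A1. So C lies on both circle(M, 55.5) and circle(L, 33.73); the above-MA intersection is C = (35.24, 42.88). K is the foot of the tangent from C: K = (49.94, 14.11).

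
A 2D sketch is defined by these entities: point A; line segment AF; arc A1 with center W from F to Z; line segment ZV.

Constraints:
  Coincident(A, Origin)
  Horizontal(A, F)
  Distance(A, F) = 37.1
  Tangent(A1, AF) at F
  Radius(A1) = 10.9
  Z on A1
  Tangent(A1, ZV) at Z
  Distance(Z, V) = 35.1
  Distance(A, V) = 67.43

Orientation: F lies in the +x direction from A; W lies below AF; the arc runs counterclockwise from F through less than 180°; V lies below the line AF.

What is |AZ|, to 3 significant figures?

33.4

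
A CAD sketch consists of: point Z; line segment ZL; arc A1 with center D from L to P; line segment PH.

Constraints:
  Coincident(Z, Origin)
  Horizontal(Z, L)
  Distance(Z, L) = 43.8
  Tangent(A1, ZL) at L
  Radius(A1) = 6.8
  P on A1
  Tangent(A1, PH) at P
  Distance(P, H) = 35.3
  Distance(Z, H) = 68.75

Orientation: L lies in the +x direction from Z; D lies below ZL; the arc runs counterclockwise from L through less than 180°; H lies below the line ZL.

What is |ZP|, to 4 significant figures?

39.22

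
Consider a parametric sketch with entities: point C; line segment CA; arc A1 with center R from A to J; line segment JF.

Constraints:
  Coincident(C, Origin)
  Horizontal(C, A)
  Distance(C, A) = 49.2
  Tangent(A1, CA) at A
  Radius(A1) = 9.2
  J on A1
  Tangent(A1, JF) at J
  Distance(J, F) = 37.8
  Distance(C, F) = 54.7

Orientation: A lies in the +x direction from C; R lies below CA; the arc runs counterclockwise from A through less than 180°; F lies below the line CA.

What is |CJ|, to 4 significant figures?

40.86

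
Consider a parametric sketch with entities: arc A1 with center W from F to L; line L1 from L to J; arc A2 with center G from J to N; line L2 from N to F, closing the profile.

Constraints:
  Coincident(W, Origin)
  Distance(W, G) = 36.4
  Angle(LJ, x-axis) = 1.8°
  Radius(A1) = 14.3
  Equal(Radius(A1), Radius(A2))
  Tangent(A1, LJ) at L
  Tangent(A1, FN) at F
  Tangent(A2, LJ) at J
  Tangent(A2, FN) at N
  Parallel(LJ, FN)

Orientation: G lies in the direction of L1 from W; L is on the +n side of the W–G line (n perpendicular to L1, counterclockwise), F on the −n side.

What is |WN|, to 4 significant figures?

39.11

The slot axis is L1's direction at 1.8°, so u = (cos 1.8°, sin 1.8°) = (0.9995, 0.03141) and n = (−sin 1.8°, cos 1.8°) = (-0.03141, 0.9995). W is at the origin and G lies 36.4 along u from W, so G = 36.4·u = (36.38, 1.143). Tangency of A1 to both parallel lines with radius 14.3 puts L and F at W ± 14.3·n: L = (-0.4492, 14.29), F = (0.4492, -14.29). Equal radii place J and N the same way about G: J = G + 14.3·n = (35.93, 15.44), N = G − 14.3·n = (36.83, -13.15). Then |WN| = |N − W| = 39.11.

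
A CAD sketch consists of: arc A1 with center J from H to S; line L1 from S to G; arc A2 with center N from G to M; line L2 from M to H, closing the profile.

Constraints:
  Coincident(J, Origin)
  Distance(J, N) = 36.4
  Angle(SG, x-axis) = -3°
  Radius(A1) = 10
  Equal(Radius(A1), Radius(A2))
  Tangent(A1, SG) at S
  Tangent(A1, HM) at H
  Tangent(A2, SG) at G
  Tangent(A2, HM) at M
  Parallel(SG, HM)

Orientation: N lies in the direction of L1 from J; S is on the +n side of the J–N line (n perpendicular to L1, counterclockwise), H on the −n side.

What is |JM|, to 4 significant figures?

37.75

The slot axis is L1's direction at -3.0°, so u = (cos -3.0°, sin -3.0°) = (0.9986, -0.05234) and n = (−sin -3.0°, cos -3.0°) = (0.05234, 0.9986). J is at the origin and N lies 36.4 along u from J, so N = 36.4·u = (36.35, -1.905). Tangency of A1 to both parallel lines with radius 10.0 puts S and H at J ± 10.0·n: S = (0.5234, 9.986), H = (-0.5234, -9.986). Equal radii place G and M the same way about N: G = N + 10.0·n = (36.87, 8.081), M = N − 10.0·n = (35.83, -11.89). Then |JM| = |M − J| = 37.75.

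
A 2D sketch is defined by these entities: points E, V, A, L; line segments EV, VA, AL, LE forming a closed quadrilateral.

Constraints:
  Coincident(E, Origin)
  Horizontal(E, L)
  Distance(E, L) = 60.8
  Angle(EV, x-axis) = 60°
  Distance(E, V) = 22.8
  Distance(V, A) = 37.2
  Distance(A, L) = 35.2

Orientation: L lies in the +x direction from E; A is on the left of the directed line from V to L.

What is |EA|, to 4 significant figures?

56.51

Checks: EV at 60.00° ✓; |VA| = 37.20 ✓; |AL| = 35.20 ✓.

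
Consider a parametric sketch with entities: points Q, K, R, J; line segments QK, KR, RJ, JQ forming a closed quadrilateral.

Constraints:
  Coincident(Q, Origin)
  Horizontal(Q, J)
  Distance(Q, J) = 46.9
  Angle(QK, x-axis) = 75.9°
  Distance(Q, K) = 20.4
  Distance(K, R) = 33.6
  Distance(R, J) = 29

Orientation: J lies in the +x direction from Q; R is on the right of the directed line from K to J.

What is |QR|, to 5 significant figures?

22.357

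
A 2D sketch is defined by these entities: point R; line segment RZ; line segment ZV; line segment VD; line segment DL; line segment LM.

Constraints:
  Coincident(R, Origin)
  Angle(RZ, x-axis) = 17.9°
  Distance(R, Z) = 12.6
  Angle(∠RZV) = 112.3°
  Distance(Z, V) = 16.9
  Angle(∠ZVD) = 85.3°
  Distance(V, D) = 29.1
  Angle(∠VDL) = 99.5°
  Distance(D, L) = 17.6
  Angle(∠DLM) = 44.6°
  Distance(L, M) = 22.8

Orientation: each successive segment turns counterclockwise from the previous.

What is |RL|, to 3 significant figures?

18.9

R is at the origin; RZ runs at 17.9° with length 12.6, so Z = (12.0, 3.87). ∠RZV = 112.3° gives ZV at 85.6° from the x-axis; with |ZV| = 16.9, V = (13.3, 20.7). ∠ZVD = 85.3° gives VD at -180° from the x-axis; with |VD| = 29.1, D = (-15.8, 20.6). ∠VDL = 99.5° gives DL at -99.2° from the x-axis; with |DL| = 17.6, L = (-18.6, 3.20). Then |RL| = |L − R| = 18.9.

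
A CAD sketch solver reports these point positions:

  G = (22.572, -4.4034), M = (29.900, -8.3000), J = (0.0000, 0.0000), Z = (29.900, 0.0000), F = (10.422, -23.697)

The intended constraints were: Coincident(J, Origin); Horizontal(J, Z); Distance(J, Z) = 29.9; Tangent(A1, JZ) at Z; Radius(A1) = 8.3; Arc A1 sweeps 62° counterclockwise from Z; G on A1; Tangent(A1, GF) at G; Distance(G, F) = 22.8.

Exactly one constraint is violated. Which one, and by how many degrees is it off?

Tangent(A1, GF) at G — off by 4.20°.

J = (0.00, 0.00) ✓; J.y = 0.00, Z.y = 0.00 ✓; |JZ| = 29.90 ✓; ∠(MZ, ZJ) = 90.00° ✓; |MZ| = 8.300 ✓; bearing(M→G) − bearing(M→Z) = 62.00° ✓; |MG| = 8.300 ✓; ∠(MG, GF) = 94.20° ✗; |GF| = 22.80 ✓.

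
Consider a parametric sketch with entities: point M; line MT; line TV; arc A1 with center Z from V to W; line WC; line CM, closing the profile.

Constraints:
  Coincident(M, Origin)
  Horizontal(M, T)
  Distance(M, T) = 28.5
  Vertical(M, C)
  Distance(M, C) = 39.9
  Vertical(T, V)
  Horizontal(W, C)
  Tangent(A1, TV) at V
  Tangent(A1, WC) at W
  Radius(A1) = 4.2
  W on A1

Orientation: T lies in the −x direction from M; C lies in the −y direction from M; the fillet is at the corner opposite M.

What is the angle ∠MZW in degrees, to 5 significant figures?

145.76°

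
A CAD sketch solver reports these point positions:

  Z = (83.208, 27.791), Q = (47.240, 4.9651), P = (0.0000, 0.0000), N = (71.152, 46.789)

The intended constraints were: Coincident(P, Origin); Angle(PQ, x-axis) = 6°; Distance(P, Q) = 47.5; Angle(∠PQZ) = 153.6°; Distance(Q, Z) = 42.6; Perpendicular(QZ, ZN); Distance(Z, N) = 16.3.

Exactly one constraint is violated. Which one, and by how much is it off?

Distance(Z, N) = 16.3 — off by 6.20.

P = (0.00, 0.00) ✓; PQ at 6.000° ✓; |PQ| = 47.50 ✓; ∠PQZ = 153.6° ✓; |QZ| = 42.60 ✓; ∠(QZ, ZN) = 90.00° ✓; |ZN| = 22.50 ✗.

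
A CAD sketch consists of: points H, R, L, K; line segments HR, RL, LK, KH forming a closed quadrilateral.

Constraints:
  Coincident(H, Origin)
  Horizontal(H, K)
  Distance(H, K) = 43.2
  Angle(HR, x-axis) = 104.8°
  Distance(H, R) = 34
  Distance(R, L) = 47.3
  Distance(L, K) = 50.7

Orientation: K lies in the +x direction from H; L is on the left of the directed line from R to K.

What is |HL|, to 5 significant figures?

61.320

H is at the origin; H and K share the same y with |HK| = 43.2 and K in +x, so K = (43.2, 0). HR runs at 104.8° with |HR| = 34.0, so R = (-8.6852, 32.872). L is determined by |RL| = 47.3 and |LK| = 50.7 together: it lies at the intersection of circle(R, 47.3) and circle(K, 50.7). With |RK| = 61.422, the foot of the radical line on RK is 27.999 from R and the perpendicular offset is √(47.3² − 27.999²) = 38.123. Taking the left-of-RK solution: L = (35.369, 50.092).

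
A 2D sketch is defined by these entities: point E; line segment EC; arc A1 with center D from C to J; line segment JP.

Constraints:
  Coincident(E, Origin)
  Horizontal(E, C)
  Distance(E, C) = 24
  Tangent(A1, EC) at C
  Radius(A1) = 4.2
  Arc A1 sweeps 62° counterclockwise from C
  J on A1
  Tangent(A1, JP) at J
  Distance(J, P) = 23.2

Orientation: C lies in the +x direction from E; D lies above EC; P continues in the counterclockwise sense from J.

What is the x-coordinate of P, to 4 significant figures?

38.60

E is at the origin; E and C share the same y with |EC| = 24.0 and C on the +x side, so C = (24.00, 0.000). The tangent condition forces DC to be normal to EC, so D = C + (0, 4.2) = (24.00, 4.200). On A1, C sits at bearing -90° from D; a 62° counterclockwise sweep puts J at bearing -28°, so J = D + 4.2·(cos -28°, sin -28°) = (27.71, 2.228). A1 meets JP tangentially, so DJ is at right angles to JP, so JP runs along (−sin -28°, cos -28°); with |JP| = 23.2, P = (38.60, 22.71). So P.x = 38.60.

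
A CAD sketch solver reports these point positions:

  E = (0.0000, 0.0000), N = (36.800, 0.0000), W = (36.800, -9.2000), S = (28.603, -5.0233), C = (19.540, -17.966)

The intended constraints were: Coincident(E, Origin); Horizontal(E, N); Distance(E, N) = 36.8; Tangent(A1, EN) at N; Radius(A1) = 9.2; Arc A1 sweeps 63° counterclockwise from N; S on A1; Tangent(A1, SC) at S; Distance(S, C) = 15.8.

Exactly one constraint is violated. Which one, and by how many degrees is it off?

Tangent(A1, SC) at S — off by 8.00°.

E = (0.00, 0.00) ✓; E.y = 0.00, N.y = 0.00 ✓; |EN| = 36.80 ✓; ∠(WN, NE) = 90.00° ✓; |WN| = 9.200 ✓; bearing(W→S) − bearing(W→N) = 63.00° ✓; |WS| = 9.200 ✓; ∠(WS, SC) = 98.00° ✗; |SC| = 15.80 ✓.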